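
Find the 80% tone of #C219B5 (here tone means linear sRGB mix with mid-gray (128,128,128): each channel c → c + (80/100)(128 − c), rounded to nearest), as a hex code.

#C219B5 is rgb(194, 25, 181).
Lerp each channel 80% toward 128:
  R: 194 − 52.8 = 141.2 → 141
  G: 25 + 0.8×(128−25) = 25 + 82.4 = 107.4 → 107
  B: 181 − 42.4 = 138.6 → 139
rgb(141, 107, 139) = #8D6B8B.

#8D6B8B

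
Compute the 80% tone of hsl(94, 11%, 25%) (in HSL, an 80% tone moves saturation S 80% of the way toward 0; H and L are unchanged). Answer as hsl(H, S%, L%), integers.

S moves 80% from 11 toward 0: 11 − 8.8 = 2.2 → 2.
H and L are unchanged.

hsl(94, 2%, 25%)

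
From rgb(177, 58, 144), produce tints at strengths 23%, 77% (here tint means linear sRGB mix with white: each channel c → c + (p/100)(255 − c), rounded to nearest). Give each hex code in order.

#C367AA, #EDD2E5

23%: (177 + 17.94 = 194.94→195, 58 + 45.31 = 103.31→103, 144 + 25.53 = 169.53→170) → #C367AA
77%: (177 + 60.06 = 237.06→237, 58 + 151.69 = 209.69→210, 144 + 85.47 = 229.47→229) → #EDD2E5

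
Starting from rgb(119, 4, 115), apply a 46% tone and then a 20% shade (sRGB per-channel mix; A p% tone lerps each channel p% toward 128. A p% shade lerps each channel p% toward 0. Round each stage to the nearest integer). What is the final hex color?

#623161

Per channel, c → c + 0.46(128 − c):
  R: 119 + 0.46×(128−119) = 119 + 4.14 = 123.14 → 123
  G: 4 + 0.46×(128−4) = 4 + 57.04 = 61.04 → 61
  B: 115 + 5.98 = 120.98 → 121
After the tone: rgb(123, 61, 121) = #7B3D79.
Per channel, c → c + 0.2(0 − c):
  R: 123 + 0.2×(0−123) = 123 − 24.6 = 98.4 → 98
  G: 61 + 0.2×(0−61) = 61 − 12.2 = 48.8 → 49
  B: 121 − 24.2 = 96.8 → 97
rgb(98, 49, 97) = #623161.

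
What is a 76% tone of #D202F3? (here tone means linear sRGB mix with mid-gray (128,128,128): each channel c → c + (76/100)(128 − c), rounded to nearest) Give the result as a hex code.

#D202F3 is rgb(210, 2, 243).
A 76% tone moves each channel 76% toward 128:
  R: 210 + 0.76×(128−210) = 210 − 62.32 = 147.68 → 148
  G: 2 + 0.76×(128−2) = 2 + 95.76 = 97.76 → 98
  B: 243 + 0.76×(128−243) = 243 − 87.4 = 155.6 → 156
rgb(148, 98, 156) = #94629C.

#94629C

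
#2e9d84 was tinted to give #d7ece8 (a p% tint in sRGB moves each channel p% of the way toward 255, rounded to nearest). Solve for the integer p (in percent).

81%

#2e9d84 is rgb(46, 157, 132); #d7ece8 is rgb(215, 236, 232).
On the R channel (widest range): 215 ≈ 46 + (p/100)(255 − 46), so p ≈ 100×(215 − 46)/(255 − 46) = 16900/209 = 80.86.
p = 81 reproduces all three channels after rounding.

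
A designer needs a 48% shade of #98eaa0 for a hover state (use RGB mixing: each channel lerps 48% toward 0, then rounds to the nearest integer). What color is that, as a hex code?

#4f7a53

#98eaa0 is rgb(152, 234, 160).
Lerp each channel 48% toward 0:
  R: 152 − 72.96 = 79.04 → 79
  G: 234 − 112.32 = 121.68 → 122
  B: 160 + 0.48×(0−160) = 160 − 76.8 = 83.2 → 83
rgb(79, 122, 83) = #4f7a53.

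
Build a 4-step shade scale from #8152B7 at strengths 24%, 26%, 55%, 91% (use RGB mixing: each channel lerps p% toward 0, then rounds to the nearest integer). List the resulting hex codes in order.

#8152B7 is rgb(129, 82, 183).
24%: (129 − 30.96 = 98.04→98, 82 − 19.68 = 62.32→62, 183 − 43.92 = 139.08→139) → #623E8B
26%: (129 − 33.54 = 95.46→95, 82 − 21.32 = 60.68→61, 183 − 47.58 = 135.42→135) → #5F3D87
55%: (129 − 70.95 = 58.05→58, 82 − 45.1 = 36.9→37, 183 − 100.65 = 82.35→82) → #3A2552
91%: (129 − 117.39 = 11.61→12, 82 − 74.62 = 7.38→7, 183 − 166.53 = 16.47→16) → #0C0710

#623E8B, #5F3D87, #3A2552, #0C0710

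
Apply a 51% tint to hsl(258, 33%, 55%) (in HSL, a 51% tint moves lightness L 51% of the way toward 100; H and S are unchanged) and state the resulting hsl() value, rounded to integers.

hsl(258, 33%, 78%)

L moves 51% from 55 toward 100: 55 + 22.95 = 77.95 → 78.
H and S are unchanged.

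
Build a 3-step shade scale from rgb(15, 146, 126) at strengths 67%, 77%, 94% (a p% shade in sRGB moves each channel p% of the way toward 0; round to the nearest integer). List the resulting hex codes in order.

#05302A, #03221D, #010908

67%: (15 − 10.05 = 4.95→5, 146 − 97.82 = 48.18→48, 126 − 84.42 = 41.58→42) → #05302A
77%: (15 − 11.55 = 3.45→3, 146 − 112.42 = 33.58→34, 126 − 97.02 = 28.98→29) → #03221D
94%: (15 − 14.1 = 0.9→1, 146 − 137.24 = 8.76→9, 126 − 118.44 = 7.56→8) → #010908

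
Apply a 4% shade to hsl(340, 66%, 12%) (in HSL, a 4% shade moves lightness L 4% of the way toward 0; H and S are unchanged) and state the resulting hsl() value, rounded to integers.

L moves 4% from 12 toward 0: 12 − 0.48 = 11.52 → 12.
H and S are unchanged.

hsl(340, 66%, 12%)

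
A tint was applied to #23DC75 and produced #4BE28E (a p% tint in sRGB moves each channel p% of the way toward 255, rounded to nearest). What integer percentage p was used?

18%

#23DC75 is rgb(35, 220, 117); #4BE28E is rgb(75, 226, 142).
On the R channel (widest range): 75 ≈ 35 + (p/100)(255 − 35), so p ≈ 100×(75 − 35)/(255 − 35) = 4000/220 = 18.18.
p = 18 reproduces all three channels after rounding.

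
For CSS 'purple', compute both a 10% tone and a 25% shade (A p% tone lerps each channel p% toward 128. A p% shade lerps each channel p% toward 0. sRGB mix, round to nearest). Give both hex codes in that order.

#800D80, #600060

CSS purple is rgb(128, 0, 128).
10% tone:
  R: 128 + 0.1×(128−128) = 128 + 0 = 128 → 128
  G: 0 + 0.1×(128−0) = 0 + 12.8 = 12.8 → 13
  B: 128 + 0.1×(128−128) = 128 + 0 = 128 → 128
  → #800D80
25% shade:
  R: 128 − 32 = 96 → 96
  G: 0 + 0 = 0 → 0
  B: 128 + 0.25×(0−128) = 128 − 32 = 96 → 96
  → #600060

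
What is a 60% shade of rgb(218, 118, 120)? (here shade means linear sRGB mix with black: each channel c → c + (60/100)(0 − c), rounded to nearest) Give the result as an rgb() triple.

rgb(87, 47, 48)

Lerp each channel 60% toward 0:
  R: 218 − 130.8 = 87.2 → 87
  G: 118 + 0.6×(0−118) = 118 − 70.8 = 47.2 → 47
  B: 120 + 0.6×(0−120) = 120 − 72 = 48 → 48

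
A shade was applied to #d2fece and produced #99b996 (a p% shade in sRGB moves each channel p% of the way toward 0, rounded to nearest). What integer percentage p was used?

27%

#d2fece is rgb(210, 254, 206); #99b996 is rgb(153, 185, 150).
On the G channel (widest range): 185 ≈ 254 + (p/100)(0 − 254), so p ≈ 100×(185 − 254)/(0 − 254) = -6900/-254 = 27.17.
p = 27 reproduces all three channels after rounding.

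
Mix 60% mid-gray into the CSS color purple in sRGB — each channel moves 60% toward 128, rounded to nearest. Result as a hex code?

#804d80

CSS purple is rgb(128, 0, 128).
Lerp each channel 60% toward 128:
  R: 128 + 0.6×(128−128) = 128 + 0 = 128 → 128
  G: 0 + 0.6×(128−0) = 0 + 76.8 = 76.8 → 77
  B: 128 + 0 = 128 → 128
rgb(128, 77, 128) = #804d80.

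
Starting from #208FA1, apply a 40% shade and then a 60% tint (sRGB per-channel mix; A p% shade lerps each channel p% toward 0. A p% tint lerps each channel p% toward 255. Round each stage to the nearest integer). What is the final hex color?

#208FA1 is rgb(32, 143, 161).
Lerp each channel 40% toward 0:
  R: 32 − 12.8 = 19.2 → 19
  G: 143 + 0.4×(0−143) = 143 − 57.2 = 85.8 → 86
  B: 161 + 0.4×(0−161) = 161 − 64.4 = 96.6 → 97
After the shade: rgb(19, 86, 97) = #135661.
A 60% tint moves each channel 60% toward 255:
  R: 19 + 0.6×(255−19) = 19 + 141.6 = 160.6 → 161
  G: 86 + 0.6×(255−86) = 86 + 101.4 = 187.4 → 187
  B: 97 + 0.6×(255−97) = 97 + 94.8 = 191.8 → 192
rgb(161, 187, 192) = #A1BBC0.

#A1BBC0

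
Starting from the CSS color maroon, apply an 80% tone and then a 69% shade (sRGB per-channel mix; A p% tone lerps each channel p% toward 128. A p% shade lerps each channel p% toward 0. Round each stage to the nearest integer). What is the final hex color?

CSS maroon is rgb(128, 0, 0).
An 80% tone moves each channel 80% toward 128:
  R: 128 + 0.8×(128−128) = 128 + 0 = 128 → 128
  G: 0 + 0.8×(128−0) = 0 + 102.4 = 102.4 → 102
  B: 0 + 0.8×(128−0) = 0 + 102.4 = 102.4 → 102
After the tone: rgb(128, 102, 102) = #806666.
Per channel, c → c + 0.69(0 − c):
  R: 128 + 0.69×(0−128) = 128 − 88.32 = 39.68 → 40
  G: 102 + 0.69×(0−102) = 102 − 70.38 = 31.62 → 32
  B: 102 + 0.69×(0−102) = 102 − 70.38 = 31.62 → 32
rgb(40, 32, 32) = #282020.

#282020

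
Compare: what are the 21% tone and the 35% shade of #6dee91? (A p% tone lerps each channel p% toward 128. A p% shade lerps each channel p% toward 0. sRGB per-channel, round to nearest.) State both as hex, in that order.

#6dee91 is rgb(109, 238, 145).
21% tone:
  R: 109 + 0.21×(128−109) = 109 + 3.99 = 112.99 → 113
  G: 238 − 23.1 = 214.9 → 215
  B: 145 + 0.21×(128−145) = 145 − 3.57 = 141.43 → 141
  → #71d78d
35% shade:
  R: 109 − 38.15 = 70.85 → 71
  G: 238 − 83.3 = 154.7 → 155
  B: 145 + 0.35×(0−145) = 145 − 50.75 = 94.25 → 94
  → #479b5e

#71d78d, #479b5e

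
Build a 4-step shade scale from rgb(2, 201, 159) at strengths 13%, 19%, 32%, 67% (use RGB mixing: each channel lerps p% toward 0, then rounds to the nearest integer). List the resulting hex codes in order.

13%: (2→2, 201 − 26.13 = 174.87→175, 159 − 20.67 = 138.33→138) → #02af8a
19%: (2→2, 201 − 38.19 = 162.81→163, 159 − 30.21 = 128.79→129) → #02a381
32%: (2 − 0.64 = 1.36→1, 201 − 64.32 = 136.68→137, 159 − 50.88 = 108.12→108) → #01896c
67%: (2 − 1.34 = 0.66→1, 201 − 134.67 = 66.33→66, 159 − 106.53 = 52.47→52) → #014234

#02af8a, #02a381, #01896c, #014234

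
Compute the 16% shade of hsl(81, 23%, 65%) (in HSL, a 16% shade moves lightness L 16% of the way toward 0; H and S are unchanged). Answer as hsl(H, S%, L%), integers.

L moves 16% from 65 toward 0: 65 − 10.4 = 54.6 → 55.
H and S are unchanged.

hsl(81, 23%, 55%)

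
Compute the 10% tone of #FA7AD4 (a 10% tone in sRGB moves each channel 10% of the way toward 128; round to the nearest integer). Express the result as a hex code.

#EE7BCC

#FA7AD4 is rgb(250, 122, 212).
Lerp each channel 10% toward 128:
  R: 250 + 0.1×(128−250) = 250 − 12.2 = 237.8 → 238
  G: 122 + 0.1×(128−122) = 122 + 0.6 = 122.6 → 123
  B: 212 − 8.4 = 203.6 → 204
rgb(238, 123, 204) = #EE7BCC.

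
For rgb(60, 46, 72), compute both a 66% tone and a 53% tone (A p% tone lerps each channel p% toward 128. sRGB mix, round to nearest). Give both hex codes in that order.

#69646D, #605966

66% tone:
  R: 60 + 44.88 = 104.88 → 105
  G: 46 + 0.66×(128−46) = 46 + 54.12 = 100.12 → 100
  B: 72 + 36.96 = 108.96 → 109
  → #69646D
53% tone:
  R: 60 + 0.53×(128−60) = 60 + 36.04 = 96.04 → 96
  G: 46 + 0.53×(128−46) = 46 + 43.46 = 89.46 → 89
  B: 72 + 0.53×(128−72) = 72 + 29.68 = 101.68 → 102
  → #605966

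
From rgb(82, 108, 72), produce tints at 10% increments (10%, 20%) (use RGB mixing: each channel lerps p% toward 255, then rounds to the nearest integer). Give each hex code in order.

#637b5a, #75896d

10%: (82 + 17.3 = 99.3→99, 108 + 14.7 = 122.7→123, 72 + 18.3 = 90.3→90) → #637b5a
20%: (82 + 34.6 = 116.6→117, 108 + 29.4 = 137.4→137, 72 + 36.6 = 108.6→109) → #75896d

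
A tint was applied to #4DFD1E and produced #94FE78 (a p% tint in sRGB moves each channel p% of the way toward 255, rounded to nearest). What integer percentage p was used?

40%

#4DFD1E is rgb(77, 253, 30); #94FE78 is rgb(148, 254, 120).
On the B channel (widest range): 120 ≈ 30 + (p/100)(255 − 30), so p ≈ 100×(120 − 30)/(255 − 30) = 9000/225 = 40.00.
p = 40 reproduces all three channels after rounding.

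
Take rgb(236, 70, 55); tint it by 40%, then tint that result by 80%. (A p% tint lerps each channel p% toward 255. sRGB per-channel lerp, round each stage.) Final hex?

Lerp each channel 40% toward 255:
  R: 236 + 7.6 = 243.6 → 244
  G: 70 + 74 = 144 → 144
  B: 55 + 0.4×(255−55) = 55 + 80 = 135 → 135
After the tint: rgb(244, 144, 135) = #F49087.
Lerp each channel 80% toward 255:
  R: 244 + 0.8×(255−244) = 244 + 8.8 = 252.8 → 253
  G: 144 + 88.8 = 232.8 → 233
  B: 135 + 0.8×(255−135) = 135 + 96 = 231 → 231
rgb(253, 233, 231) = #FDE9E7.

#FDE9E7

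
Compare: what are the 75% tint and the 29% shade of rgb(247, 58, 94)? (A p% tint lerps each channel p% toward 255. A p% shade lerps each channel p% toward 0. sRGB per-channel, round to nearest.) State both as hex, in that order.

#fdced7, #af2943

75% tint:
  R: 247 + 6 = 253 → 253
  G: 58 + 0.75×(255−58) = 58 + 147.75 = 205.75 → 206
  B: 94 + 0.75×(255−94) = 94 + 120.75 = 214.75 → 215
  → #fdced7
29% shade:
  R: 247 − 71.63 = 175.37 → 175
  G: 58 + 0.29×(0−58) = 58 − 16.82 = 41.18 → 41
  B: 94 + 0.29×(0−94) = 94 − 27.26 = 66.74 → 67
  → #af2943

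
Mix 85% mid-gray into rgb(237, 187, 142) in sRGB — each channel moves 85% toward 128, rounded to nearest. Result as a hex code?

#908982

Lerp each channel 85% toward 128:
  R: 237 + 0.85×(128−237) = 237 − 92.65 = 144.35 → 144
  G: 187 + 0.85×(128−187) = 187 − 50.15 = 136.85 → 137
  B: 142 + 0.85×(128−142) = 142 − 11.9 = 130.1 → 130
rgb(144, 137, 130) = #908982.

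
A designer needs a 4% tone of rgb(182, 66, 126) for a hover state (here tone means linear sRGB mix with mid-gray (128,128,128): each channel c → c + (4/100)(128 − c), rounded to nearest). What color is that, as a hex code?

#B4447E

Per channel, c → c + 0.04(128 − c):
  R: 182 − 2.16 = 179.84 → 180
  G: 66 + 0.04×(128−66) = 66 + 2.48 = 68.48 → 68
  B: 126 + 0.08 = 126.08 → 126
rgb(180, 68, 126) = #B4447E.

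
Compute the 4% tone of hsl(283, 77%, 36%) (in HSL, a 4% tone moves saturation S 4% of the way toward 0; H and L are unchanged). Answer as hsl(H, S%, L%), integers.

hsl(283, 74%, 36%)

S moves 4% from 77 toward 0: 77 − 3.08 = 73.92 → 74.
H and L are unchanged.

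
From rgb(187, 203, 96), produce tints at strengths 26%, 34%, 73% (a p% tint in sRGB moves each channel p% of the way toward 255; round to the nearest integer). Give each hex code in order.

#CDD989, #D2DD96, #EDF1D4

26%: (187 + 17.68 = 204.68→205, 203 + 13.52 = 216.52→217, 96 + 41.34 = 137.34→137) → #CDD989
34%: (187 + 23.12 = 210.12→210, 203 + 17.68 = 220.68→221, 96 + 54.06 = 150.06→150) → #D2DD96
73%: (187 + 49.64 = 236.64→237, 203 + 37.96 = 240.96→241, 96 + 116.07 = 212.07→212) → #EDF1D4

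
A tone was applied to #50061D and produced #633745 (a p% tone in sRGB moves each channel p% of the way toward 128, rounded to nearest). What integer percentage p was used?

40%

#50061D is rgb(80, 6, 29); #633745 is rgb(99, 55, 69).
On the G channel (widest range): 55 ≈ 6 + (p/100)(128 − 6), so p ≈ 100×(55 − 6)/(128 − 6) = 4900/122 = 40.16.
p = 40 reproduces all three channels after rounding.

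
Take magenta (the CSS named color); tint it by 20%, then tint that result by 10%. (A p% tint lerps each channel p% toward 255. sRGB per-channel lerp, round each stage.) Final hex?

#FF47FF

CSS magenta is rgb(255, 0, 255).
Per channel, c → c + 0.2(255 − c):
  R: 255 + 0.2×(255−255) = 255 + 0 = 255 → 255
  G: 0 + 0.2×(255−0) = 0 + 51 = 51 → 51
  B: 255 + 0.2×(255−255) = 255 + 0 = 255 → 255
After the tint: rgb(255, 51, 255) = #FF33FF.
A 10% tint moves each channel 10% toward 255:
  R: 255 + 0.1×(255−255) = 255 + 0 = 255 → 255
  G: 51 + 0.1×(255−51) = 51 + 20.4 = 71.4 → 71
  B: 255 + 0 = 255 → 255
rgb(255, 71, 255) = #FF47FF.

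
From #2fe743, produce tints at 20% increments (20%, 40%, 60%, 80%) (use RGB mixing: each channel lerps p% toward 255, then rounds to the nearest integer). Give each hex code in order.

#2fe743 is rgb(47, 231, 67).
20%: (47 + 41.6 = 88.6→89, 231 + 4.8 = 235.8→236, 67 + 37.6 = 104.6→105) → #59ec69
40%: (47 + 83.2 = 130.2→130, 231 + 9.6 = 240.6→241, 67 + 75.2 = 142.2→142) → #82f18e
60%: (47 + 124.8 = 171.8→172, 231 + 14.4 = 245.4→245, 67 + 112.8 = 179.8→180) → #acf5b4
80%: (47 + 166.4 = 213.4→213, 231 + 19.2 = 250.2→250, 67 + 150.4 = 217.4→217) → #d5fad9

#59ec69, #82f18e, #acf5b4, #d5fad9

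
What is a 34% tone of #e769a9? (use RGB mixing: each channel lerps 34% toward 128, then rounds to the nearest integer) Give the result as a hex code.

#e769a9 is rgb(231, 105, 169).
A 34% tone moves each channel 34% toward 128:
  R: 231 + 0.34×(128−231) = 231 − 35.02 = 195.98 → 196
  G: 105 + 0.34×(128−105) = 105 + 7.82 = 112.82 → 113
  B: 169 − 13.94 = 155.06 → 155
rgb(196, 113, 155) = #c4719b.

#c4719b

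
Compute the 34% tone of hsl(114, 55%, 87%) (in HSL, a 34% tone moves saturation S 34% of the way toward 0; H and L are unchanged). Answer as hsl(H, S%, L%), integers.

S moves 34% from 55 toward 0: 55 − 18.7 = 36.3 → 36.
H and L are unchanged.

hsl(114, 36%, 87%)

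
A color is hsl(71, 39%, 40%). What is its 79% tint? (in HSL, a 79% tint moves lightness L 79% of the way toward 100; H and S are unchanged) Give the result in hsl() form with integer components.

hsl(71, 39%, 87%)

L moves 79% from 40 toward 100: 40 + 47.4 = 87.4 → 87.
H and S are unchanged.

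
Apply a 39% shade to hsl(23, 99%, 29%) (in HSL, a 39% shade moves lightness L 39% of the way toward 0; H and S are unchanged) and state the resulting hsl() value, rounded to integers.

hsl(23, 99%, 18%)

L moves 39% from 29 toward 0: 29 − 11.31 = 17.69 → 18.
H and S are unchanged.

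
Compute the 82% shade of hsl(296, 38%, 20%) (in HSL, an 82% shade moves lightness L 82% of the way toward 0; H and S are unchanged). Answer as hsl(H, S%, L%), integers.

L moves 82% from 20 toward 0: 20 − 16.4 = 3.6 → 4.
H and S are unchanged.

hsl(296, 38%, 4%)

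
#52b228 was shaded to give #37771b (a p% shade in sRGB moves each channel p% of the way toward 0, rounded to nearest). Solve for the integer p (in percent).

33%

#52b228 is rgb(82, 178, 40); #37771b is rgb(55, 119, 27).
On the G channel (widest range): 119 ≈ 178 + (p/100)(0 − 178), so p ≈ 100×(119 − 178)/(0 − 178) = -5900/-178 = 33.15.
p = 33 reproduces all three channels after rounding.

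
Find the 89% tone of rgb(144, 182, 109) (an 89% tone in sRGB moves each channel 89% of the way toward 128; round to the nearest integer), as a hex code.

#82867E

An 89% tone moves each channel 89% toward 128:
  R: 144 + 0.89×(128−144) = 144 − 14.24 = 129.76 → 130
  G: 182 − 48.06 = 133.94 → 134
  B: 109 + 0.89×(128−109) = 109 + 16.91 = 125.91 → 126
rgb(130, 134, 126) = #82867E.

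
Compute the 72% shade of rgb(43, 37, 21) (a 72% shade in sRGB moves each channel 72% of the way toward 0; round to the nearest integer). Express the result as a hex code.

#0C0A06

Lerp each channel 72% toward 0:
  R: 43 + 0.72×(0−43) = 43 − 30.96 = 12.04 → 12
  G: 37 − 26.64 = 10.36 → 10
  B: 21 + 0.72×(0−21) = 21 − 15.12 = 5.88 → 6
rgb(12, 10, 6) = #0C0A06.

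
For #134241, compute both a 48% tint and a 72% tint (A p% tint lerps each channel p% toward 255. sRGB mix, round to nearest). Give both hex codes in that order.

#134241 is rgb(19, 66, 65).
48% tint:
  R: 19 + 113.28 = 132.28 → 132
  G: 66 + 0.48×(255−66) = 66 + 90.72 = 156.72 → 157
  B: 65 + 91.2 = 156.2 → 156
  → #849D9C
72% tint:
  R: 19 + 0.72×(255−19) = 19 + 169.92 = 188.92 → 189
  G: 66 + 0.72×(255−66) = 66 + 136.08 = 202.08 → 202
  B: 65 + 0.72×(255−65) = 65 + 136.8 = 201.8 → 202
  → #BDCACA

#849D9C, #BDCACA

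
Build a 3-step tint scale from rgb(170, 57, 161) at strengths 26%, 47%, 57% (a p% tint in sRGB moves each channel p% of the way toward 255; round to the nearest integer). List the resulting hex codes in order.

26%: (170 + 22.1 = 192.1→192, 57 + 51.48 = 108.48→108, 161 + 24.44 = 185.44→185) → #c06cb9
47%: (170 + 39.95 = 209.95→210, 57 + 93.06 = 150.06→150, 161 + 44.18 = 205.18→205) → #d296cd
57%: (170 + 48.45 = 218.45→218, 57 + 112.86 = 169.86→170, 161 + 53.58 = 214.58→215) → #daaad7

#c06cb9, #d296cd, #daaad7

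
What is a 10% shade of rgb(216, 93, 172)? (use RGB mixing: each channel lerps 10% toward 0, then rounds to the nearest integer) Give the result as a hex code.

Lerp each channel 10% toward 0:
  R: 216 + 0.1×(0−216) = 216 − 21.6 = 194.4 → 194
  G: 93 − 9.3 = 83.7 → 84
  B: 172 + 0.1×(0−172) = 172 − 17.2 = 154.8 → 155
rgb(194, 84, 155) = #C2549B.

#C2549B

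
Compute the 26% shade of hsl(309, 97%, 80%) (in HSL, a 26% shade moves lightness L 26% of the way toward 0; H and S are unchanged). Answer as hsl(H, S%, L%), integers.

L moves 26% from 80 toward 0: 80 − 20.8 = 59.2 → 59.
H and S are unchanged.

hsl(309, 97%, 59%)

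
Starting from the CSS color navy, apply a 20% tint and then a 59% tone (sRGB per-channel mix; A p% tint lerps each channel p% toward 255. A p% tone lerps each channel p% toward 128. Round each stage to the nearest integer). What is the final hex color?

#60608A

CSS navy is rgb(0, 0, 128).
Per channel, c → c + 0.2(255 − c):
  R: 0 + 51 = 51 → 51
  G: 0 + 0.2×(255−0) = 0 + 51 = 51 → 51
  B: 128 + 25.4 = 153.4 → 153
After the tint: rgb(51, 51, 153) = #333399.
A 59% tone moves each channel 59% toward 128:
  R: 51 + 45.43 = 96.43 → 96
  G: 51 + 0.59×(128−51) = 51 + 45.43 = 96.43 → 96
  B: 153 + 0.59×(128−153) = 153 − 14.75 = 138.25 → 138
rgb(96, 96, 138) = #60608A.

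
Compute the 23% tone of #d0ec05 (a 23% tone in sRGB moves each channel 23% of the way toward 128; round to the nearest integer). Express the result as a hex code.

#d0ec05 is rgb(208, 236, 5).
A 23% tone moves each channel 23% toward 128:
  R: 208 + 0.23×(128−208) = 208 − 18.4 = 189.6 → 190
  G: 236 − 24.84 = 211.16 → 211
  B: 5 + 28.29 = 33.29 → 33
rgb(190, 211, 33) = #bed321.

#bed321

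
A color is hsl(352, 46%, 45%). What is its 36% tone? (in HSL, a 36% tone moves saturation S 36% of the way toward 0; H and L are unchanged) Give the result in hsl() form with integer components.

hsl(352, 29%, 45%)

S moves 36% from 46 toward 0: 46 − 16.56 = 29.44 → 29.
H and L are unchanged.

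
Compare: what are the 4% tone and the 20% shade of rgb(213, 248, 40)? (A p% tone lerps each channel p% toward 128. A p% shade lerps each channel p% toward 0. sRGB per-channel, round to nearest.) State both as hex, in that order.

#d2f32c, #aac620

4% tone:
  R: 213 + 0.04×(128−213) = 213 − 3.4 = 209.6 → 210
  G: 248 − 4.8 = 243.2 → 243
  B: 40 + 3.52 = 43.52 → 44
  → #d2f32c
20% shade:
  R: 213 + 0.2×(0−213) = 213 − 42.6 = 170.4 → 170
  G: 248 − 49.6 = 198.4 → 198
  B: 40 + 0.2×(0−40) = 40 − 8 = 32 → 32
  → #aac620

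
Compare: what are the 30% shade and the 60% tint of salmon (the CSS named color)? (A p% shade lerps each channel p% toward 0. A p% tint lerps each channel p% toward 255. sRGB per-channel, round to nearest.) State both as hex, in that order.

CSS salmon is rgb(250, 128, 114).
30% shade:
  R: 250 + 0.3×(0−250) = 250 − 75 = 175 → 175
  G: 128 + 0.3×(0−128) = 128 − 38.4 = 89.6 → 90
  B: 114 + 0.3×(0−114) = 114 − 34.2 = 79.8 → 80
  → #af5a50
60% tint:
  R: 250 + 3 = 253 → 253
  G: 128 + 0.6×(255−128) = 128 + 76.2 = 204.2 → 204
  B: 114 + 0.6×(255−114) = 114 + 84.6 = 198.6 → 199
  → #fdccc7

#af5a50, #fdccc7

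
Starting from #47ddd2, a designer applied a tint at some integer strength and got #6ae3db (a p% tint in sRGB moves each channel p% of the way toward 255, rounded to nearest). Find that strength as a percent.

19%

#47ddd2 is rgb(71, 221, 210); #6ae3db is rgb(106, 227, 219).
On the R channel (widest range): 106 ≈ 71 + (p/100)(255 − 71), so p ≈ 100×(106 − 71)/(255 − 71) = 3500/184 = 19.02.
p = 19 reproduces all three channels after rounding.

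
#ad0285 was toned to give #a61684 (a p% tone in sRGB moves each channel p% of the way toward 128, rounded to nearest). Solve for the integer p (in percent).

#ad0285 is rgb(173, 2, 133); #a61684 is rgb(166, 22, 132).
On the G channel (widest range): 22 ≈ 2 + (p/100)(128 − 2), so p ≈ 100×(22 − 2)/(128 − 2) = 2000/126 = 15.87.
p = 16 reproduces all three channels after rounding.

16%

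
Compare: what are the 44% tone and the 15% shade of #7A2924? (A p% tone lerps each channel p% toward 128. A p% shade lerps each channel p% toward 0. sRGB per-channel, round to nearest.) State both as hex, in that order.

#7D4F4C, #68231F

#7A2924 is rgb(122, 41, 36).
44% tone:
  R: 122 + 2.64 = 124.64 → 125
  G: 41 + 0.44×(128−41) = 41 + 38.28 = 79.28 → 79
  B: 36 + 0.44×(128−36) = 36 + 40.48 = 76.48 → 76
  → #7D4F4C
15% shade:
  R: 122 + 0.15×(0−122) = 122 − 18.3 = 103.7 → 104
  G: 41 − 6.15 = 34.85 → 35
  B: 36 − 5.4 = 30.6 → 31
  → #68231F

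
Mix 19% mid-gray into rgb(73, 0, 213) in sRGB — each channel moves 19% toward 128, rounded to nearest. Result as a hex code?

#5318c5

Per channel, c → c + 0.19(128 − c):
  R: 73 + 10.45 = 83.45 → 83
  G: 0 + 24.32 = 24.32 → 24
  B: 213 + 0.19×(128−213) = 213 − 16.15 = 196.85 → 197
rgb(83, 24, 197) = #5318c5.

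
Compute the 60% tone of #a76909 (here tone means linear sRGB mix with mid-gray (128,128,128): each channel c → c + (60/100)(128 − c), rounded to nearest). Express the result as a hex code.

#a76909 is rgb(167, 105, 9).
Per channel, c → c + 0.6(128 − c):
  R: 167 + 0.6×(128−167) = 167 − 23.4 = 143.6 → 144
  G: 105 + 13.8 = 118.8 → 119
  B: 9 + 71.4 = 80.4 → 80
rgb(144, 119, 80) = #907750.

#907750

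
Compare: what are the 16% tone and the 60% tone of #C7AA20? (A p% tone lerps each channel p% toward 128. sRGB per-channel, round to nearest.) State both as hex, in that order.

#C7AA20 is rgb(199, 170, 32).
16% tone:
  R: 199 − 11.36 = 187.64 → 188
  G: 170 + 0.16×(128−170) = 170 − 6.72 = 163.28 → 163
  B: 32 + 15.36 = 47.36 → 47
  → #BCA32F
60% tone:
  R: 199 + 0.6×(128−199) = 199 − 42.6 = 156.4 → 156
  G: 170 − 25.2 = 144.8 → 145
  B: 32 + 0.6×(128−32) = 32 + 57.6 = 89.6 → 90
  → #9C915A

#BCA32F, #9C915A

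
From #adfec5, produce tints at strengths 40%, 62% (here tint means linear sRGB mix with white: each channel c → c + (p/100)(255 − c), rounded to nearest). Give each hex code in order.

#cefedc, #e0ffe9

#adfec5 is rgb(173, 254, 197).
40%: (173 + 32.8 = 205.8→206, 254→254, 197 + 23.2 = 220.2→220) → #cefedc
62%: (173 + 50.84 = 223.84→224, 254 + 0.62 = 254.62→255, 197 + 35.96 = 232.96→233) → #e0ffe9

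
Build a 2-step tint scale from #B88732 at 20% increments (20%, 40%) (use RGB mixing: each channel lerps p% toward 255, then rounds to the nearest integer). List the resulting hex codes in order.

#B88732 is rgb(184, 135, 50).
20%: (184 + 14.2 = 198.2→198, 135 + 24 = 159→159, 50 + 41 = 91→91) → #C69F5B
40%: (184 + 28.4 = 212.4→212, 135 + 48 = 183→183, 50 + 82 = 132→132) → #D4B784

#C69F5B, #D4B784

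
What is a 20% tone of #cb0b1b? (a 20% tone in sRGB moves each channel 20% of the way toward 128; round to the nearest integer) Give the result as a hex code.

#cb0b1b is rgb(203, 11, 27).
Per channel, c → c + 0.2(128 − c):
  R: 203 + 0.2×(128−203) = 203 − 15 = 188 → 188
  G: 11 + 0.2×(128−11) = 11 + 23.4 = 34.4 → 34
  B: 27 + 0.2×(128−27) = 27 + 20.2 = 47.2 → 47
rgb(188, 34, 47) = #bc222f.

#bc222f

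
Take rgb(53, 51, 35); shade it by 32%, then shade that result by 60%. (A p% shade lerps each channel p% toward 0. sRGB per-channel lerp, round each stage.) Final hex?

A 32% shade moves each channel 32% toward 0:
  R: 53 − 16.96 = 36.04 → 36
  G: 51 − 16.32 = 34.68 → 35
  B: 35 + 0.32×(0−35) = 35 − 11.2 = 23.8 → 24
After the shade: rgb(36, 35, 24) = #242318.
Per channel, c → c + 0.6(0 − c):
  R: 36 − 21.6 = 14.4 → 14
  G: 35 + 0.6×(0−35) = 35 − 21 = 14 → 14
  B: 24 − 14.4 = 9.6 → 10
rgb(14, 14, 10) = #0E0E0A.

#0E0E0A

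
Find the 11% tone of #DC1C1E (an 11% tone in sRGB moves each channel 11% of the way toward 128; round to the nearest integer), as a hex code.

#DC1C1E is rgb(220, 28, 30).
Lerp each channel 11% toward 128:
  R: 220 + 0.11×(128−220) = 220 − 10.12 = 209.88 → 210
  G: 28 + 0.11×(128−28) = 28 + 11 = 39 → 39
  B: 30 + 0.11×(128−30) = 30 + 10.78 = 40.78 → 41
rgb(210, 39, 41) = #D22729.

#D22729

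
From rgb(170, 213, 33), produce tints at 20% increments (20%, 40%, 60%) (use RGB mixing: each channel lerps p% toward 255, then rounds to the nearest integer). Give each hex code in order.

#bbdd4d, #cce67a, #ddeea6

20%: (170 + 17 = 187→187, 213 + 8.4 = 221.4→221, 33 + 44.4 = 77.4→77) → #bbdd4d
40%: (170 + 34 = 204→204, 213 + 16.8 = 229.8→230, 33 + 88.8 = 121.8→122) → #cce67a
60%: (170 + 51 = 221→221, 213 + 25.2 = 238.2→238, 33 + 133.2 = 166.2→166) → #ddeea6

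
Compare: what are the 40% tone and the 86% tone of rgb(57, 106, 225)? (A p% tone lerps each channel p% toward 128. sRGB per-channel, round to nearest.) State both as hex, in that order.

40% tone:
  R: 57 + 0.4×(128−57) = 57 + 28.4 = 85.4 → 85
  G: 106 + 0.4×(128−106) = 106 + 8.8 = 114.8 → 115
  B: 225 + 0.4×(128−225) = 225 − 38.8 = 186.2 → 186
  → #5573ba
86% tone:
  R: 57 + 0.86×(128−57) = 57 + 61.06 = 118.06 → 118
  G: 106 + 0.86×(128−106) = 106 + 18.92 = 124.92 → 125
  B: 225 + 0.86×(128−225) = 225 − 83.42 = 141.58 → 142
  → #767d8e

#5573ba, #767d8e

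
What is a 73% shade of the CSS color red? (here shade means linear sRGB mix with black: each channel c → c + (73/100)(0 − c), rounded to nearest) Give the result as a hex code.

#450000

CSS red is rgb(255, 0, 0).
Lerp each channel 73% toward 0:
  R: 255 + 0.73×(0−255) = 255 − 186.15 = 68.85 → 69
  G: 0 + 0 = 0 → 0
  B: 0 + 0.73×(0−0) = 0 + 0 = 0 → 0
rgb(69, 0, 0) = #450000.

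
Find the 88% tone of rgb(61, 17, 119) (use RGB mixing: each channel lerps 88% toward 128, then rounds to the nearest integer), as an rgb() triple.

An 88% tone moves each channel 88% toward 128:
  R: 61 + 58.96 = 119.96 → 120
  G: 17 + 0.88×(128−17) = 17 + 97.68 = 114.68 → 115
  B: 119 + 0.88×(128−119) = 119 + 7.92 = 126.92 → 127

rgb(120, 115, 127)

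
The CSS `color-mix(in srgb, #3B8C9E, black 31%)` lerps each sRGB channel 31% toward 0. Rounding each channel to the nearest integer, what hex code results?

#29616D

#3B8C9E is rgb(59, 140, 158).
Per channel, c → c + 0.31(0 − c):
  R: 59 + 0.31×(0−59) = 59 − 18.29 = 40.71 → 41
  G: 140 + 0.31×(0−140) = 140 − 43.4 = 96.6 → 97
  B: 158 + 0.31×(0−158) = 158 − 48.98 = 109.02 → 109
rgb(41, 97, 109) = #29616D.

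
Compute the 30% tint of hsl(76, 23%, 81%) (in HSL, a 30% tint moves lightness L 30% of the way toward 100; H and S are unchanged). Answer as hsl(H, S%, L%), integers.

L moves 30% from 81 toward 100: 81 + 5.7 = 86.7 → 87.
H and S are unchanged.

hsl(76, 23%, 87%)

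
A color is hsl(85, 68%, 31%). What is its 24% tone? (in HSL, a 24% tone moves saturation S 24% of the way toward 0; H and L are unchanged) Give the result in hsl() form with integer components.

hsl(85, 52%, 31%)

S moves 24% from 68 toward 0: 68 − 16.32 = 51.68 → 52.
H and L are unchanged.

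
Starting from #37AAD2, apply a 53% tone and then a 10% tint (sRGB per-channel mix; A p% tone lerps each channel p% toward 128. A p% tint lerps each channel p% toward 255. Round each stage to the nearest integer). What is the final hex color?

#37AAD2 is rgb(55, 170, 210).
A 53% tone moves each channel 53% toward 128:
  R: 55 + 38.69 = 93.69 → 94
  G: 170 + 0.53×(128−170) = 170 − 22.26 = 147.74 → 148
  B: 210 + 0.53×(128−210) = 210 − 43.46 = 166.54 → 167
After the tone: rgb(94, 148, 167) = #5E94A7.
Lerp each channel 10% toward 255:
  R: 94 + 16.1 = 110.1 → 110
  G: 148 + 0.1×(255−148) = 148 + 10.7 = 158.7 → 159
  B: 167 + 0.1×(255−167) = 167 + 8.8 = 175.8 → 176
rgb(110, 159, 176) = #6E9FB0.

#6E9FB0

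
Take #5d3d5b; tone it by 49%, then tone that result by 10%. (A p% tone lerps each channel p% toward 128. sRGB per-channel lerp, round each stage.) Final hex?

#70616f

#5d3d5b is rgb(93, 61, 91).
A 49% tone moves each channel 49% toward 128:
  R: 93 + 0.49×(128−93) = 93 + 17.15 = 110.15 → 110
  G: 61 + 32.83 = 93.83 → 94
  B: 91 + 0.49×(128−91) = 91 + 18.13 = 109.13 → 109
After the tone: rgb(110, 94, 109) = #6e5e6d.
Per channel, c → c + 0.1(128 − c):
  R: 110 + 0.1×(128−110) = 110 + 1.8 = 111.8 → 112
  G: 94 + 3.4 = 97.4 → 97
  B: 109 + 1.9 = 110.9 → 111
rgb(112, 97, 111) = #70616f.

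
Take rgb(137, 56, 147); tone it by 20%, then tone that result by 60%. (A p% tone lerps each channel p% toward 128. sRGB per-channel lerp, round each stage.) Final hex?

Lerp each channel 20% toward 128:
  R: 137 + 0.2×(128−137) = 137 − 1.8 = 135.2 → 135
  G: 56 + 14.4 = 70.4 → 70
  B: 147 + 0.2×(128−147) = 147 − 3.8 = 143.2 → 143
After the tone: rgb(135, 70, 143) = #87468f.
Lerp each channel 60% toward 128:
  R: 135 − 4.2 = 130.8 → 131
  G: 70 + 0.6×(128−70) = 70 + 34.8 = 104.8 → 105
  B: 143 − 9 = 134 → 134
rgb(131, 105, 134) = #836986.

#836986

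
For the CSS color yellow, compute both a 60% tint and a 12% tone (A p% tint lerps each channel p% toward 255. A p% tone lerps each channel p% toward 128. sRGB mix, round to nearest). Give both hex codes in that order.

#ffff99, #f0f00f

CSS yellow is rgb(255, 255, 0).
60% tint:
  R: 255 + 0.6×(255−255) = 255 + 0 = 255 → 255
  G: 255 + 0.6×(255−255) = 255 + 0 = 255 → 255
  B: 0 + 153 = 153 → 153
  → #ffff99
12% tone:
  R: 255 + 0.12×(128−255) = 255 − 15.24 = 239.76 → 240
  G: 255 + 0.12×(128−255) = 255 − 15.24 = 239.76 → 240
  B: 0 + 0.12×(128−0) = 0 + 15.36 = 15.36 → 15
  → #f0f00f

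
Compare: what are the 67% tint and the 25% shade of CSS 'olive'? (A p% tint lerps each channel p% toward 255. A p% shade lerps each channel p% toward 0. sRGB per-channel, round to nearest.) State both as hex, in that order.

CSS olive is rgb(128, 128, 0).
67% tint:
  R: 128 + 0.67×(255−128) = 128 + 85.09 = 213.09 → 213
  G: 128 + 0.67×(255−128) = 128 + 85.09 = 213.09 → 213
  B: 0 + 0.67×(255−0) = 0 + 170.85 = 170.85 → 171
  → #d5d5ab
25% shade:
  R: 128 + 0.25×(0−128) = 128 − 32 = 96 → 96
  G: 128 − 32 = 96 → 96
  B: 0 + 0.25×(0−0) = 0 + 0 = 0 → 0
  → #606000

#d5d5ab, #606000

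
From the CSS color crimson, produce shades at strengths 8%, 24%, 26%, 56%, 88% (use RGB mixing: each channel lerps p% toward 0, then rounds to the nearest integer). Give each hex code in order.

CSS crimson is rgb(220, 20, 60).
8%: (220 − 17.6 = 202.4→202, 20 − 1.6 = 18.4→18, 60 − 4.8 = 55.2→55) → #CA1237
24%: (220 − 52.8 = 167.2→167, 20 − 4.8 = 15.2→15, 60 − 14.4 = 45.6→46) → #A70F2E
26%: (220 − 57.2 = 162.8→163, 20 − 5.2 = 14.8→15, 60 − 15.6 = 44.4→44) → #A30F2C
56%: (220 − 123.2 = 96.8→97, 20 − 11.2 = 8.8→9, 60 − 33.6 = 26.4→26) → #61091A
88%: (220 − 193.6 = 26.4→26, 20 − 17.6 = 2.4→2, 60 − 52.8 = 7.2→7) → #1A0207

#CA1237, #A70F2E, #A30F2C, #61091A, #1A0207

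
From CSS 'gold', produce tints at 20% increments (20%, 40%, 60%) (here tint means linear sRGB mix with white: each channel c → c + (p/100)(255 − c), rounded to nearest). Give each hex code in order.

CSS gold is rgb(255, 215, 0).
20%: (255→255, 215 + 8 = 223→223, 0 + 51 = 51→51) → #FFDF33
40%: (255→255, 215 + 16 = 231→231, 0 + 102 = 102→102) → #FFE766
60%: (255→255, 215 + 24 = 239→239, 0 + 153 = 153→153) → #FFEF99

#FFDF33, #FFE766, #FFEF99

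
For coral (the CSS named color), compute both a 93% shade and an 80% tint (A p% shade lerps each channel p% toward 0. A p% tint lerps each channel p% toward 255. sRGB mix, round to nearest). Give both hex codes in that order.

CSS coral is rgb(255, 127, 80).
93% shade:
  R: 255 + 0.93×(0−255) = 255 − 237.15 = 17.85 → 18
  G: 127 + 0.93×(0−127) = 127 − 118.11 = 8.89 → 9
  B: 80 + 0.93×(0−80) = 80 − 74.4 = 5.6 → 6
  → #120906
80% tint:
  R: 255 + 0.8×(255−255) = 255 + 0 = 255 → 255
  G: 127 + 102.4 = 229.4 → 229
  B: 80 + 0.8×(255−80) = 80 + 140 = 220 → 220
  → #FFE5DC

#120906, #FFE5DC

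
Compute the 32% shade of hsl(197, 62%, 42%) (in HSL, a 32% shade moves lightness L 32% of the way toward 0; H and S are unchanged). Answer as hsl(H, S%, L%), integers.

hsl(197, 62%, 29%)

L moves 32% from 42 toward 0: 42 − 13.44 = 28.56 → 29.
H and S are unchanged.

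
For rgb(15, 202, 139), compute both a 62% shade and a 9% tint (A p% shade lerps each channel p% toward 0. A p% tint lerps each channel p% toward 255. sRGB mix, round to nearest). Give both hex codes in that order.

#064D35, #25CF95

62% shade:
  R: 15 + 0.62×(0−15) = 15 − 9.3 = 5.7 → 6
  G: 202 − 125.24 = 76.76 → 77
  B: 139 + 0.62×(0−139) = 139 − 86.18 = 52.82 → 53
  → #064D35
9% tint:
  R: 15 + 0.09×(255−15) = 15 + 21.6 = 36.6 → 37
  G: 202 + 0.09×(255−202) = 202 + 4.77 = 206.77 → 207
  B: 139 + 10.44 = 149.44 → 149
  → #25CF95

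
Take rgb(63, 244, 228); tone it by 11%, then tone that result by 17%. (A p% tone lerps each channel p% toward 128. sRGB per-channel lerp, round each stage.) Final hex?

#50d5ca

Per channel, c → c + 0.11(128 − c):
  R: 63 + 7.15 = 70.15 → 70
  G: 244 − 12.76 = 231.24 → 231
  B: 228 − 11 = 217 → 217
After the tone: rgb(70, 231, 217) = #46e7d9.
Lerp each channel 17% toward 128:
  R: 70 + 0.17×(128−70) = 70 + 9.86 = 79.86 → 80
  G: 231 + 0.17×(128−231) = 231 − 17.51 = 213.49 → 213
  B: 217 + 0.17×(128−217) = 217 − 15.13 = 201.87 → 202
rgb(80, 213, 202) = #50d5ca.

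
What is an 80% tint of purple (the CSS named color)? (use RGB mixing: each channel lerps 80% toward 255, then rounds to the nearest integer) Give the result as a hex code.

#E6CCE6

CSS purple is rgb(128, 0, 128).
Per channel, c → c + 0.8(255 − c):
  R: 128 + 0.8×(255−128) = 128 + 101.6 = 229.6 → 230
  G: 0 + 0.8×(255−0) = 0 + 204 = 204 → 204
  B: 128 + 0.8×(255−128) = 128 + 101.6 = 229.6 → 230
rgb(230, 204, 230) = #E6CCE6.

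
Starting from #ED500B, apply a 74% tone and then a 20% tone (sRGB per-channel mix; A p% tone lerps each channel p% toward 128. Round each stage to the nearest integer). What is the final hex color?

#967668

#ED500B is rgb(237, 80, 11).
Lerp each channel 74% toward 128:
  R: 237 + 0.74×(128−237) = 237 − 80.66 = 156.34 → 156
  G: 80 + 0.74×(128−80) = 80 + 35.52 = 115.52 → 116
  B: 11 + 0.74×(128−11) = 11 + 86.58 = 97.58 → 98
After the tone: rgb(156, 116, 98) = #9C7462.
Lerp each channel 20% toward 128:
  R: 156 − 5.6 = 150.4 → 150
  G: 116 + 2.4 = 118.4 → 118
  B: 98 + 0.2×(128−98) = 98 + 6 = 104 → 104
rgb(150, 118, 104) = #967668.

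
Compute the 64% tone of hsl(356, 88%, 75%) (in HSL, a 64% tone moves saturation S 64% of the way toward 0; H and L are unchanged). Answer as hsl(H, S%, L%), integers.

hsl(356, 32%, 75%)

S moves 64% from 88 toward 0: 88 − 56.32 = 31.68 → 32.
H and L are unchanged.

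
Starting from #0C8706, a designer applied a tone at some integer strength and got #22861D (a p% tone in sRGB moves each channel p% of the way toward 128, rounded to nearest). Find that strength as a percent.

#0C8706 is rgb(12, 135, 6); #22861D is rgb(34, 134, 29).
On the B channel (widest range): 29 ≈ 6 + (p/100)(128 − 6), so p ≈ 100×(29 − 6)/(128 − 6) = 2300/122 = 18.85.
p = 19 reproduces all three channels after rounding.

19%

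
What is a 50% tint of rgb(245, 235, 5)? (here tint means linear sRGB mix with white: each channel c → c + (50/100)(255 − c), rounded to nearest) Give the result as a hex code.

#FAF582

A 50% tint moves each channel 50% toward 255:
  R: 245 + 5 = 250 → 250
  G: 235 + 10 = 245 → 245
  B: 5 + 125 = 130 → 130
rgb(250, 245, 130) = #FAF582.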